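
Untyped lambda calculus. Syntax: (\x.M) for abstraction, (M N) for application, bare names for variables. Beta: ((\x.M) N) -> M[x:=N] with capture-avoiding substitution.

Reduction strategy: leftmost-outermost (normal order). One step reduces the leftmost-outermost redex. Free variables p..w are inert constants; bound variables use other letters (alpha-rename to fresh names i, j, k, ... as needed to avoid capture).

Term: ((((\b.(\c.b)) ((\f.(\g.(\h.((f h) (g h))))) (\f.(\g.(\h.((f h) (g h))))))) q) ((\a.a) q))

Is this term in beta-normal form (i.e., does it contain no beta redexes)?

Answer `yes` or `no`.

Answer: no

Derivation:
Term: ((((\b.(\c.b)) ((\f.(\g.(\h.((f h) (g h))))) (\f.(\g.(\h.((f h) (g h))))))) q) ((\a.a) q))
Found 3 beta redex(es).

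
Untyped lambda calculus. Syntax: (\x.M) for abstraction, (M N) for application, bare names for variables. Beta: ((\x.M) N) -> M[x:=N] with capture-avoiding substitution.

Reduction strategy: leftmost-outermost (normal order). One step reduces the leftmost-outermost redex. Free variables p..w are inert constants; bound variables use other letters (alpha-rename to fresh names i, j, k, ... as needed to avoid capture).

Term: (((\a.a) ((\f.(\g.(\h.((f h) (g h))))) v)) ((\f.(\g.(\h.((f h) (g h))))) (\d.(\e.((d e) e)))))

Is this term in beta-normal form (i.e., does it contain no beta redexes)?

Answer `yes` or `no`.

Term: (((\a.a) ((\f.(\g.(\h.((f h) (g h))))) v)) ((\f.(\g.(\h.((f h) (g h))))) (\d.(\e.((d e) e)))))
Found 3 beta redex(es).

Answer: no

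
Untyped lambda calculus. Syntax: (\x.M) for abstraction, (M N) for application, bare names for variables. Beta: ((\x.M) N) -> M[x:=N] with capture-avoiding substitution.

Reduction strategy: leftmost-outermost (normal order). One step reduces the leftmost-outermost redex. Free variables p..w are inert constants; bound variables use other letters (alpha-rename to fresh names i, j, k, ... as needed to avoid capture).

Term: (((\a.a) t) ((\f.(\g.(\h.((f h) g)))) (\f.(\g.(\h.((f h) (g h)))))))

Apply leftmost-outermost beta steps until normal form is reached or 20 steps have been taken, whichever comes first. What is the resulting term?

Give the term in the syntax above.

Step 0: (((\a.a) t) ((\f.(\g.(\h.((f h) g)))) (\f.(\g.(\h.((f h) (g h)))))))
Step 1: (t ((\f.(\g.(\h.((f h) g)))) (\f.(\g.(\h.((f h) (g h)))))))
Step 2: (t (\g.(\h.(((\f.(\g.(\h.((f h) (g h))))) h) g))))
Step 3: (t (\g.(\h.((\g.(\i.((h i) (g i)))) g))))
Step 4: (t (\g.(\h.(\i.((h i) (g i))))))

Answer: (t (\g.(\h.(\i.((h i) (g i))))))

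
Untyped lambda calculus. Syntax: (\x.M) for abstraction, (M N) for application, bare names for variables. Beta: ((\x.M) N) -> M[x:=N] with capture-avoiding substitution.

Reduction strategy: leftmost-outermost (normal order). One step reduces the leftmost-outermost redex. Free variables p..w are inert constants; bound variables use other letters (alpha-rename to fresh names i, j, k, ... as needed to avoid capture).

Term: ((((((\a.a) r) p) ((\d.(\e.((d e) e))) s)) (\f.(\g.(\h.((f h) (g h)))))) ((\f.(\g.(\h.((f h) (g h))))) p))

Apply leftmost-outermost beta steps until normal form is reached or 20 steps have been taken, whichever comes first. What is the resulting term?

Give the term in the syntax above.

Answer: ((((r p) (\e.((s e) e))) (\f.(\g.(\h.((f h) (g h)))))) (\g.(\h.((p h) (g h)))))

Derivation:
Step 0: ((((((\a.a) r) p) ((\d.(\e.((d e) e))) s)) (\f.(\g.(\h.((f h) (g h)))))) ((\f.(\g.(\h.((f h) (g h))))) p))
Step 1: ((((r p) ((\d.(\e.((d e) e))) s)) (\f.(\g.(\h.((f h) (g h)))))) ((\f.(\g.(\h.((f h) (g h))))) p))
Step 2: ((((r p) (\e.((s e) e))) (\f.(\g.(\h.((f h) (g h)))))) ((\f.(\g.(\h.((f h) (g h))))) p))
Step 3: ((((r p) (\e.((s e) e))) (\f.(\g.(\h.((f h) (g h)))))) (\g.(\h.((p h) (g h)))))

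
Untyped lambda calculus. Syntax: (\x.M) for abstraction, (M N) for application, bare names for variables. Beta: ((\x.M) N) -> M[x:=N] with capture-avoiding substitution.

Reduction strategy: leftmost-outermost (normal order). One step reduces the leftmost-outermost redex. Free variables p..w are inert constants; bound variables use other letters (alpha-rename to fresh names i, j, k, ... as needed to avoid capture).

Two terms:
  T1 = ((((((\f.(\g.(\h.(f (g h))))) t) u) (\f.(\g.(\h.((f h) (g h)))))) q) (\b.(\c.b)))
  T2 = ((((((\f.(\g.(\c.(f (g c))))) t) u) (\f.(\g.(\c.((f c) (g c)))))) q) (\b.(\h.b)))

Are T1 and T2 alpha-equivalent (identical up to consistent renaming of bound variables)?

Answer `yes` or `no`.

Term 1: ((((((\f.(\g.(\h.(f (g h))))) t) u) (\f.(\g.(\h.((f h) (g h)))))) q) (\b.(\c.b)))
Term 2: ((((((\f.(\g.(\c.(f (g c))))) t) u) (\f.(\g.(\c.((f c) (g c)))))) q) (\b.(\h.b)))
Alpha-equivalence: compare structure up to binder renaming.
Result: True

Answer: yes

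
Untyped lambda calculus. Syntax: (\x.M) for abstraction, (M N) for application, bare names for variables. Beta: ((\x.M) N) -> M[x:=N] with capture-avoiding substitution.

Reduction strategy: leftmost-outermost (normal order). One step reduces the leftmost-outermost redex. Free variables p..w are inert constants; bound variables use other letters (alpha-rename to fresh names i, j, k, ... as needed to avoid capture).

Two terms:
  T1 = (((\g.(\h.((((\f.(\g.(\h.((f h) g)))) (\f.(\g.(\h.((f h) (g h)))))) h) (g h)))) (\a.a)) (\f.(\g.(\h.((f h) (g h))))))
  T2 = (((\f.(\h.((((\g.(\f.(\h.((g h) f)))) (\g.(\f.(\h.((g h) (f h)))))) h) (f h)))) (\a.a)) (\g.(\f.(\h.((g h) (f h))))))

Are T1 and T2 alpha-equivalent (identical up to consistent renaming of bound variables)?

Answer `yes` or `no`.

Answer: yes

Derivation:
Term 1: (((\g.(\h.((((\f.(\g.(\h.((f h) g)))) (\f.(\g.(\h.((f h) (g h)))))) h) (g h)))) (\a.a)) (\f.(\g.(\h.((f h) (g h))))))
Term 2: (((\f.(\h.((((\g.(\f.(\h.((g h) f)))) (\g.(\f.(\h.((g h) (f h)))))) h) (f h)))) (\a.a)) (\g.(\f.(\h.((g h) (f h))))))
Alpha-equivalence: compare structure up to binder renaming.
Result: True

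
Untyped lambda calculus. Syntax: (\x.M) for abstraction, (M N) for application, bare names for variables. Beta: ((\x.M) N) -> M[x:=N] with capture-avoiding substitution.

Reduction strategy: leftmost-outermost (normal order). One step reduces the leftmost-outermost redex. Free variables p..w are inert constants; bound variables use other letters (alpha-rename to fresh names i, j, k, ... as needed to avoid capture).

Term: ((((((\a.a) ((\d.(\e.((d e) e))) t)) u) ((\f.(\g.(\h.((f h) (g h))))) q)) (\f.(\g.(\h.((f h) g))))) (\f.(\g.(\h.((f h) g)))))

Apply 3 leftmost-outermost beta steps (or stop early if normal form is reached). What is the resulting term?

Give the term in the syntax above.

Answer: (((((t u) u) ((\f.(\g.(\h.((f h) (g h))))) q)) (\f.(\g.(\h.((f h) g))))) (\f.(\g.(\h.((f h) g)))))

Derivation:
Step 0: ((((((\a.a) ((\d.(\e.((d e) e))) t)) u) ((\f.(\g.(\h.((f h) (g h))))) q)) (\f.(\g.(\h.((f h) g))))) (\f.(\g.(\h.((f h) g)))))
Step 1: ((((((\d.(\e.((d e) e))) t) u) ((\f.(\g.(\h.((f h) (g h))))) q)) (\f.(\g.(\h.((f h) g))))) (\f.(\g.(\h.((f h) g)))))
Step 2: (((((\e.((t e) e)) u) ((\f.(\g.(\h.((f h) (g h))))) q)) (\f.(\g.(\h.((f h) g))))) (\f.(\g.(\h.((f h) g)))))
Step 3: (((((t u) u) ((\f.(\g.(\h.((f h) (g h))))) q)) (\f.(\g.(\h.((f h) g))))) (\f.(\g.(\h.((f h) g)))))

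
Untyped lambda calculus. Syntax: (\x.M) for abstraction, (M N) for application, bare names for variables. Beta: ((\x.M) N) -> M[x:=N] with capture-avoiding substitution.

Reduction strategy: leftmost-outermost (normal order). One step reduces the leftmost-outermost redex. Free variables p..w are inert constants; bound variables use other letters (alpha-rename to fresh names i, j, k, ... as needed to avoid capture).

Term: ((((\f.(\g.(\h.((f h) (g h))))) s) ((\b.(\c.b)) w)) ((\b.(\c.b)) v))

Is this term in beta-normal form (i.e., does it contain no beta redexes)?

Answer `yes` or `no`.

Answer: no

Derivation:
Term: ((((\f.(\g.(\h.((f h) (g h))))) s) ((\b.(\c.b)) w)) ((\b.(\c.b)) v))
Found 3 beta redex(es).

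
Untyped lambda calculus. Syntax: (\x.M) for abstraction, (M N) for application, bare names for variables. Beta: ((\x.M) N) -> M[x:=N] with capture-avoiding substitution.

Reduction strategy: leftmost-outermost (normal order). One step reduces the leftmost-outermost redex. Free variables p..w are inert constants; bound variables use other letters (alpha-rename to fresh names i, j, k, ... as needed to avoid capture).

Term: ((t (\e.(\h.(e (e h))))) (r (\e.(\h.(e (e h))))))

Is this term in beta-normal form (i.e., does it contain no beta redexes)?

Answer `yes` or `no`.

Answer: yes

Derivation:
Term: ((t (\e.(\h.(e (e h))))) (r (\e.(\h.(e (e h))))))
No beta redexes found.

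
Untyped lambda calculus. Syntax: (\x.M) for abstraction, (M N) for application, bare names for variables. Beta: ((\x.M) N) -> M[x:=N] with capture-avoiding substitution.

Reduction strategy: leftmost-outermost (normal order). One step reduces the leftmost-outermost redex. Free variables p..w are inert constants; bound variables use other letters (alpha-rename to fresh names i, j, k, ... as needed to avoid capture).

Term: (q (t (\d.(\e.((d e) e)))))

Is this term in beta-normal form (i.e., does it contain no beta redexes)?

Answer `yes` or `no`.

Term: (q (t (\d.(\e.((d e) e)))))
No beta redexes found.

Answer: yes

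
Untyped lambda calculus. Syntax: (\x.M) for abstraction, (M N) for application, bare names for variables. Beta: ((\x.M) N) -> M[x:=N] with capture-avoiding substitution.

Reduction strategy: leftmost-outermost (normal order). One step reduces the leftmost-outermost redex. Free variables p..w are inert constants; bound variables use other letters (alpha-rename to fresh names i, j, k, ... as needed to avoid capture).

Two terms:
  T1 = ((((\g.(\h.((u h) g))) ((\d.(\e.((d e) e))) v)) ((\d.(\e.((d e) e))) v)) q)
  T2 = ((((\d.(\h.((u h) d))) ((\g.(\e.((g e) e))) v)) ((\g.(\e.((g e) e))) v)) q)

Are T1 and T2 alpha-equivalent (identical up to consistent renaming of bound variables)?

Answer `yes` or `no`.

Answer: yes

Derivation:
Term 1: ((((\g.(\h.((u h) g))) ((\d.(\e.((d e) e))) v)) ((\d.(\e.((d e) e))) v)) q)
Term 2: ((((\d.(\h.((u h) d))) ((\g.(\e.((g e) e))) v)) ((\g.(\e.((g e) e))) v)) q)
Alpha-equivalence: compare structure up to binder renaming.
Result: True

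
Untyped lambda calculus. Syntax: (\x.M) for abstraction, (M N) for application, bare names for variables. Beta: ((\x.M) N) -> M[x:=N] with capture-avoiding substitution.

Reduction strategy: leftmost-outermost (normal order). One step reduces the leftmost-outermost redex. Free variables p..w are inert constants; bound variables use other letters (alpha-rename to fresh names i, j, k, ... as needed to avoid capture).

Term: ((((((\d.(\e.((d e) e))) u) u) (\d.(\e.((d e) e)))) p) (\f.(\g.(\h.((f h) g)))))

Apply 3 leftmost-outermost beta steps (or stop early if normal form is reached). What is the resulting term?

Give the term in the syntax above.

Answer: (((((u u) u) (\d.(\e.((d e) e)))) p) (\f.(\g.(\h.((f h) g)))))

Derivation:
Step 0: ((((((\d.(\e.((d e) e))) u) u) (\d.(\e.((d e) e)))) p) (\f.(\g.(\h.((f h) g)))))
Step 1: (((((\e.((u e) e)) u) (\d.(\e.((d e) e)))) p) (\f.(\g.(\h.((f h) g)))))
Step 2: (((((u u) u) (\d.(\e.((d e) e)))) p) (\f.(\g.(\h.((f h) g)))))
Step 3: (normal form reached)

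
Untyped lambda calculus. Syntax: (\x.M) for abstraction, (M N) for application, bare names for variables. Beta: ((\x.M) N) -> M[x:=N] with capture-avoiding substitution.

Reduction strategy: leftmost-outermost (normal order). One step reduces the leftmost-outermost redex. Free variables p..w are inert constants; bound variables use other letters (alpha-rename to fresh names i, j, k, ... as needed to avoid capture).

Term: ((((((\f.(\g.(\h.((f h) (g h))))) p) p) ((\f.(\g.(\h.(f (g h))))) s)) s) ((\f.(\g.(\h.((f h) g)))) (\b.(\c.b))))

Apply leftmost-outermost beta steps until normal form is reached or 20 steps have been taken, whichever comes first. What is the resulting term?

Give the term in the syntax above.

Answer: ((((p (\g.(\h.(s (g h))))) (p (\g.(\h.(s (g h)))))) s) (\g.(\h.h)))

Derivation:
Step 0: ((((((\f.(\g.(\h.((f h) (g h))))) p) p) ((\f.(\g.(\h.(f (g h))))) s)) s) ((\f.(\g.(\h.((f h) g)))) (\b.(\c.b))))
Step 1: (((((\g.(\h.((p h) (g h)))) p) ((\f.(\g.(\h.(f (g h))))) s)) s) ((\f.(\g.(\h.((f h) g)))) (\b.(\c.b))))
Step 2: ((((\h.((p h) (p h))) ((\f.(\g.(\h.(f (g h))))) s)) s) ((\f.(\g.(\h.((f h) g)))) (\b.(\c.b))))
Step 3: ((((p ((\f.(\g.(\h.(f (g h))))) s)) (p ((\f.(\g.(\h.(f (g h))))) s))) s) ((\f.(\g.(\h.((f h) g)))) (\b.(\c.b))))
Step 4: ((((p (\g.(\h.(s (g h))))) (p ((\f.(\g.(\h.(f (g h))))) s))) s) ((\f.(\g.(\h.((f h) g)))) (\b.(\c.b))))
Step 5: ((((p (\g.(\h.(s (g h))))) (p (\g.(\h.(s (g h)))))) s) ((\f.(\g.(\h.((f h) g)))) (\b.(\c.b))))
Step 6: ((((p (\g.(\h.(s (g h))))) (p (\g.(\h.(s (g h)))))) s) (\g.(\h.(((\b.(\c.b)) h) g))))
Step 7: ((((p (\g.(\h.(s (g h))))) (p (\g.(\h.(s (g h)))))) s) (\g.(\h.((\c.h) g))))
Step 8: ((((p (\g.(\h.(s (g h))))) (p (\g.(\h.(s (g h)))))) s) (\g.(\h.h)))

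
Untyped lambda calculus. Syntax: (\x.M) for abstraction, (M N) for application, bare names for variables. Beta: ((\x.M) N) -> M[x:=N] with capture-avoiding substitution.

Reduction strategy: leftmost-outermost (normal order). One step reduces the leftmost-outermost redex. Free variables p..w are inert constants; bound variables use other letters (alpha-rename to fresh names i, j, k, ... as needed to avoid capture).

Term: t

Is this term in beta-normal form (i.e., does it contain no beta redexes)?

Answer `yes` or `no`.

Answer: yes

Derivation:
Term: t
No beta redexes found.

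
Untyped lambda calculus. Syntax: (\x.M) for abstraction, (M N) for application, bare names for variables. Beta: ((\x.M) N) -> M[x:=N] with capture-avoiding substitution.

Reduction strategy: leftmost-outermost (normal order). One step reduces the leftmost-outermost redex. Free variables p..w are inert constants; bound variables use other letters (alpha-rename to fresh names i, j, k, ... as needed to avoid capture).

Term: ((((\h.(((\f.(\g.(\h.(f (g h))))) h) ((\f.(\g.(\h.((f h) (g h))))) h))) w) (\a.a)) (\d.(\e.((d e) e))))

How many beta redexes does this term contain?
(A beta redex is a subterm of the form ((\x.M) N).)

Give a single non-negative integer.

Term: ((((\h.(((\f.(\g.(\h.(f (g h))))) h) ((\f.(\g.(\h.((f h) (g h))))) h))) w) (\a.a)) (\d.(\e.((d e) e))))
  Redex: ((\h.(((\f.(\g.(\h.(f (g h))))) h) ((\f.(\g.(\h.((f h) (g h))))) h))) w)
  Redex: ((\f.(\g.(\h.(f (g h))))) h)
  Redex: ((\f.(\g.(\h.((f h) (g h))))) h)
Total redexes: 3

Answer: 3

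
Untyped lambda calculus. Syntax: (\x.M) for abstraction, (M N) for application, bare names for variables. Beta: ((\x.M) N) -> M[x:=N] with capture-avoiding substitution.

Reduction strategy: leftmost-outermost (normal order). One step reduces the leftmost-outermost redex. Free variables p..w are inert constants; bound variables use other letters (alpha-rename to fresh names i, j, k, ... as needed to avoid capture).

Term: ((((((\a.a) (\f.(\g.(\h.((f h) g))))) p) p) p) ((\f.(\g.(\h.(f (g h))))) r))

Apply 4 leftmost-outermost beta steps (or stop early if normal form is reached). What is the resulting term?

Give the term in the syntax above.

Step 0: ((((((\a.a) (\f.(\g.(\h.((f h) g))))) p) p) p) ((\f.(\g.(\h.(f (g h))))) r))
Step 1: (((((\f.(\g.(\h.((f h) g)))) p) p) p) ((\f.(\g.(\h.(f (g h))))) r))
Step 2: ((((\g.(\h.((p h) g))) p) p) ((\f.(\g.(\h.(f (g h))))) r))
Step 3: (((\h.((p h) p)) p) ((\f.(\g.(\h.(f (g h))))) r))
Step 4: (((p p) p) ((\f.(\g.(\h.(f (g h))))) r))

Answer: (((p p) p) ((\f.(\g.(\h.(f (g h))))) r))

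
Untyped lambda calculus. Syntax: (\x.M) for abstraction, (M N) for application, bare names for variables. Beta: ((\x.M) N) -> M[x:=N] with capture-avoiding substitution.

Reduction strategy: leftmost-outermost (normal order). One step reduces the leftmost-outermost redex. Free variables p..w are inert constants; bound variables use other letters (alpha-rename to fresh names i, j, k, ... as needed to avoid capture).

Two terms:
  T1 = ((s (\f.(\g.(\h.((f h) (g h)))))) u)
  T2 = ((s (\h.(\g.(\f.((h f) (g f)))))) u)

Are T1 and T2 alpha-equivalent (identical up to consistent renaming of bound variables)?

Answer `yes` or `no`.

Term 1: ((s (\f.(\g.(\h.((f h) (g h)))))) u)
Term 2: ((s (\h.(\g.(\f.((h f) (g f)))))) u)
Alpha-equivalence: compare structure up to binder renaming.
Result: True

Answer: yes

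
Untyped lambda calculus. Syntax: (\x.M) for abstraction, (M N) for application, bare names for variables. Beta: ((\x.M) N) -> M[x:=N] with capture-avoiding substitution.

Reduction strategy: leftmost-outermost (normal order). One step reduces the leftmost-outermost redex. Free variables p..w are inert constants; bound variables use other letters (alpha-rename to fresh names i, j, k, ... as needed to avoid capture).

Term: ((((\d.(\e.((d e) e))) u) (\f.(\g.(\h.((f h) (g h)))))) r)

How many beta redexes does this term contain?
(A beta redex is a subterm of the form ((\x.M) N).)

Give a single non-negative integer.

Answer: 1

Derivation:
Term: ((((\d.(\e.((d e) e))) u) (\f.(\g.(\h.((f h) (g h)))))) r)
  Redex: ((\d.(\e.((d e) e))) u)
Total redexes: 1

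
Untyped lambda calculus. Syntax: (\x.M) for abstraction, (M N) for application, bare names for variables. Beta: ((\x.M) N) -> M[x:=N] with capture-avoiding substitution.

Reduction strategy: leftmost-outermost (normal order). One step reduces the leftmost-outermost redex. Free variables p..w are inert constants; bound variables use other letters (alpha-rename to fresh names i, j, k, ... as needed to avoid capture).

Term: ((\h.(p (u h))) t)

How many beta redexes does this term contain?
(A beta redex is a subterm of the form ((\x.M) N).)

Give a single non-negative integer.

Term: ((\h.(p (u h))) t)
  Redex: ((\h.(p (u h))) t)
Total redexes: 1

Answer: 1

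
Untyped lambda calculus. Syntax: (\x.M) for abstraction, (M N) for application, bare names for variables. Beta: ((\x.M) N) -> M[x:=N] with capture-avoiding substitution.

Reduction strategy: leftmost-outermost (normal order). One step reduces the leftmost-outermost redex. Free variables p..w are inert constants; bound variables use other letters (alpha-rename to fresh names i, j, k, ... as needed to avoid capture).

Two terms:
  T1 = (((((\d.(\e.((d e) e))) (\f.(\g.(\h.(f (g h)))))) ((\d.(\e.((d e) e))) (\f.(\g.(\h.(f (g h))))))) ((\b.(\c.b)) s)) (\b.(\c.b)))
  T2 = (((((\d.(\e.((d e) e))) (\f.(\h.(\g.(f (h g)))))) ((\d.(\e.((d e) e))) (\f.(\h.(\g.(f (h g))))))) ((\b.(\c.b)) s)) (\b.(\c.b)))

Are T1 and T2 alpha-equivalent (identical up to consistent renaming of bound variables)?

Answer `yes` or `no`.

Term 1: (((((\d.(\e.((d e) e))) (\f.(\g.(\h.(f (g h)))))) ((\d.(\e.((d e) e))) (\f.(\g.(\h.(f (g h))))))) ((\b.(\c.b)) s)) (\b.(\c.b)))
Term 2: (((((\d.(\e.((d e) e))) (\f.(\h.(\g.(f (h g)))))) ((\d.(\e.((d e) e))) (\f.(\h.(\g.(f (h g))))))) ((\b.(\c.b)) s)) (\b.(\c.b)))
Alpha-equivalence: compare structure up to binder renaming.
Result: True

Answer: yes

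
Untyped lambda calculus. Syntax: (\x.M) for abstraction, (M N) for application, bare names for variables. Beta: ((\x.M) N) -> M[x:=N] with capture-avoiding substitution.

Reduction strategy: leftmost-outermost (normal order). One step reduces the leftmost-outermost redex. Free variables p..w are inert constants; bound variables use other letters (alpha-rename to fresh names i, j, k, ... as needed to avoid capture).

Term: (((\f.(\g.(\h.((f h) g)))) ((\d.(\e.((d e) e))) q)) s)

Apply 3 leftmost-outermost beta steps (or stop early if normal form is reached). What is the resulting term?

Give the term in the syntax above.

Answer: (\h.(((\e.((q e) e)) h) s))

Derivation:
Step 0: (((\f.(\g.(\h.((f h) g)))) ((\d.(\e.((d e) e))) q)) s)
Step 1: ((\g.(\h.((((\d.(\e.((d e) e))) q) h) g))) s)
Step 2: (\h.((((\d.(\e.((d e) e))) q) h) s))
Step 3: (\h.(((\e.((q e) e)) h) s))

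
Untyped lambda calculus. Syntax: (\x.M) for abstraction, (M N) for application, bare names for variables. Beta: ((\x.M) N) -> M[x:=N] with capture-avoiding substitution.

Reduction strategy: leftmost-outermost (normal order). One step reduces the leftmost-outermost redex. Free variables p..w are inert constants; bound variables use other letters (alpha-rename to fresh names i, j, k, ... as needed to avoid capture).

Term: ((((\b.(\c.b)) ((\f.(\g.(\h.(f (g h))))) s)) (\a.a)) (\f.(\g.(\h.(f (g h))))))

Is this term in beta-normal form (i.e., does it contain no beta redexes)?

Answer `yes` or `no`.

Answer: no

Derivation:
Term: ((((\b.(\c.b)) ((\f.(\g.(\h.(f (g h))))) s)) (\a.a)) (\f.(\g.(\h.(f (g h))))))
Found 2 beta redex(es).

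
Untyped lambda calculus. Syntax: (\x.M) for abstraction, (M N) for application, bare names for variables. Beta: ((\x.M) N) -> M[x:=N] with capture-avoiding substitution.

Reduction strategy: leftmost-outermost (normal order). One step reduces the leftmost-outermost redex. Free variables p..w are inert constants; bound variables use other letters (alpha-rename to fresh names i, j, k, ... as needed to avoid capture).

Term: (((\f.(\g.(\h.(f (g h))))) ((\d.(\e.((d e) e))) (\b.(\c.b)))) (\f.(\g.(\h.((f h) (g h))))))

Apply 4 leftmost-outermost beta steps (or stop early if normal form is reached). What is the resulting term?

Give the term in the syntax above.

Answer: (\h.(((\b.(\c.b)) ((\f.(\g.(\h.((f h) (g h))))) h)) ((\f.(\g.(\h.((f h) (g h))))) h)))

Derivation:
Step 0: (((\f.(\g.(\h.(f (g h))))) ((\d.(\e.((d e) e))) (\b.(\c.b)))) (\f.(\g.(\h.((f h) (g h))))))
Step 1: ((\g.(\h.(((\d.(\e.((d e) e))) (\b.(\c.b))) (g h)))) (\f.(\g.(\h.((f h) (g h))))))
Step 2: (\h.(((\d.(\e.((d e) e))) (\b.(\c.b))) ((\f.(\g.(\h.((f h) (g h))))) h)))
Step 3: (\h.((\e.(((\b.(\c.b)) e) e)) ((\f.(\g.(\h.((f h) (g h))))) h)))
Step 4: (\h.(((\b.(\c.b)) ((\f.(\g.(\h.((f h) (g h))))) h)) ((\f.(\g.(\h.((f h) (g h))))) h)))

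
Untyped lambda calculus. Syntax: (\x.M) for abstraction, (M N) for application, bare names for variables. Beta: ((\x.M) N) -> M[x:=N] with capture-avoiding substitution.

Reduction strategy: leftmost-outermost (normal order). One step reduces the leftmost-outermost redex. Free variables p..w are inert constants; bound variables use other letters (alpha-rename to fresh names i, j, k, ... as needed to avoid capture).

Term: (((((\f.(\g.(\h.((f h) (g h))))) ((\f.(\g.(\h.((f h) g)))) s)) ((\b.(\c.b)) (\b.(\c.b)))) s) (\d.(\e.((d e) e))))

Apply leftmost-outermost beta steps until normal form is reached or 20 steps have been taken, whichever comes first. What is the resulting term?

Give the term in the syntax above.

Step 0: (((((\f.(\g.(\h.((f h) (g h))))) ((\f.(\g.(\h.((f h) g)))) s)) ((\b.(\c.b)) (\b.(\c.b)))) s) (\d.(\e.((d e) e))))
Step 1: ((((\g.(\h.((((\f.(\g.(\h.((f h) g)))) s) h) (g h)))) ((\b.(\c.b)) (\b.(\c.b)))) s) (\d.(\e.((d e) e))))
Step 2: (((\h.((((\f.(\g.(\h.((f h) g)))) s) h) (((\b.(\c.b)) (\b.(\c.b))) h))) s) (\d.(\e.((d e) e))))
Step 3: (((((\f.(\g.(\h.((f h) g)))) s) s) (((\b.(\c.b)) (\b.(\c.b))) s)) (\d.(\e.((d e) e))))
Step 4: ((((\g.(\h.((s h) g))) s) (((\b.(\c.b)) (\b.(\c.b))) s)) (\d.(\e.((d e) e))))
Step 5: (((\h.((s h) s)) (((\b.(\c.b)) (\b.(\c.b))) s)) (\d.(\e.((d e) e))))
Step 6: (((s (((\b.(\c.b)) (\b.(\c.b))) s)) s) (\d.(\e.((d e) e))))
Step 7: (((s ((\c.(\b.(\c.b))) s)) s) (\d.(\e.((d e) e))))
Step 8: (((s (\b.(\c.b))) s) (\d.(\e.((d e) e))))

Answer: (((s (\b.(\c.b))) s) (\d.(\e.((d e) e))))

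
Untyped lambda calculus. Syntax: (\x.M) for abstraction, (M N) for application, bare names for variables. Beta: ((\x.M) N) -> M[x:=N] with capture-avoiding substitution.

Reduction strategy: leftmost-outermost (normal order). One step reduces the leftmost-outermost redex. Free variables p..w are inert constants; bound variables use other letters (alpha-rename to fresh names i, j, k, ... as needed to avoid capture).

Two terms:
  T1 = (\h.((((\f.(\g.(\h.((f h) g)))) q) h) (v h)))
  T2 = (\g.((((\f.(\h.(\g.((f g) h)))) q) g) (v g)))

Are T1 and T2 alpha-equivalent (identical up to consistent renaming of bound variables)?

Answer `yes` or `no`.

Term 1: (\h.((((\f.(\g.(\h.((f h) g)))) q) h) (v h)))
Term 2: (\g.((((\f.(\h.(\g.((f g) h)))) q) g) (v g)))
Alpha-equivalence: compare structure up to binder renaming.
Result: True

Answer: yes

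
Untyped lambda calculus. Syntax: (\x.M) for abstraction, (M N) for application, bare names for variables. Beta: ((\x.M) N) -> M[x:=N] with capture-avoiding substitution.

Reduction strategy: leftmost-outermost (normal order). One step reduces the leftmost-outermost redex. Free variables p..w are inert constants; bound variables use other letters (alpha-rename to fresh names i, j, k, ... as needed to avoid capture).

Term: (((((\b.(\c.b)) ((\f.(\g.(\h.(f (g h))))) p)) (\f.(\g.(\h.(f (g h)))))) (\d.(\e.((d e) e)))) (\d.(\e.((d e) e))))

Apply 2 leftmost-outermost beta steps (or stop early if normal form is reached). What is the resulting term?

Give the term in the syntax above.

Step 0: (((((\b.(\c.b)) ((\f.(\g.(\h.(f (g h))))) p)) (\f.(\g.(\h.(f (g h)))))) (\d.(\e.((d e) e)))) (\d.(\e.((d e) e))))
Step 1: ((((\c.((\f.(\g.(\h.(f (g h))))) p)) (\f.(\g.(\h.(f (g h)))))) (\d.(\e.((d e) e)))) (\d.(\e.((d e) e))))
Step 2: ((((\f.(\g.(\h.(f (g h))))) p) (\d.(\e.((d e) e)))) (\d.(\e.((d e) e))))

Answer: ((((\f.(\g.(\h.(f (g h))))) p) (\d.(\e.((d e) e)))) (\d.(\e.((d e) e))))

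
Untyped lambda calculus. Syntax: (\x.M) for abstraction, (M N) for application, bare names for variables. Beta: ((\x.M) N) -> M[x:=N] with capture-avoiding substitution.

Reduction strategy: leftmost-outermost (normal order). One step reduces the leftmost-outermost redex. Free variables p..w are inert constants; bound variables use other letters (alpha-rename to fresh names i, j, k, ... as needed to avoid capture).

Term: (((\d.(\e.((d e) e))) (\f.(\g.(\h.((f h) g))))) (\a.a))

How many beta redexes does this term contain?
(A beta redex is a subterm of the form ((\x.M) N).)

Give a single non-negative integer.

Term: (((\d.(\e.((d e) e))) (\f.(\g.(\h.((f h) g))))) (\a.a))
  Redex: ((\d.(\e.((d e) e))) (\f.(\g.(\h.((f h) g)))))
Total redexes: 1

Answer: 1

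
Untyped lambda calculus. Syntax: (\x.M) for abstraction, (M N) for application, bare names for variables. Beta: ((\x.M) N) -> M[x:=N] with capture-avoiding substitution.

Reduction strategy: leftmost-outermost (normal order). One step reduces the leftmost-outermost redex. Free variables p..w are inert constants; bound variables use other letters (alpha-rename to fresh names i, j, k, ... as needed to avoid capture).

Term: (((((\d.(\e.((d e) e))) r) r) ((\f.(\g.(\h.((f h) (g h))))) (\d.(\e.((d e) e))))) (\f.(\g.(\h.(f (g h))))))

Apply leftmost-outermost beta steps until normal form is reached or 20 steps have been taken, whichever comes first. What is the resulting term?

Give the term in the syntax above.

Step 0: (((((\d.(\e.((d e) e))) r) r) ((\f.(\g.(\h.((f h) (g h))))) (\d.(\e.((d e) e))))) (\f.(\g.(\h.(f (g h))))))
Step 1: ((((\e.((r e) e)) r) ((\f.(\g.(\h.((f h) (g h))))) (\d.(\e.((d e) e))))) (\f.(\g.(\h.(f (g h))))))
Step 2: ((((r r) r) ((\f.(\g.(\h.((f h) (g h))))) (\d.(\e.((d e) e))))) (\f.(\g.(\h.(f (g h))))))
Step 3: ((((r r) r) (\g.(\h.(((\d.(\e.((d e) e))) h) (g h))))) (\f.(\g.(\h.(f (g h))))))
Step 4: ((((r r) r) (\g.(\h.((\e.((h e) e)) (g h))))) (\f.(\g.(\h.(f (g h))))))
Step 5: ((((r r) r) (\g.(\h.((h (g h)) (g h))))) (\f.(\g.(\h.(f (g h))))))

Answer: ((((r r) r) (\g.(\h.((h (g h)) (g h))))) (\f.(\g.(\h.(f (g h))))))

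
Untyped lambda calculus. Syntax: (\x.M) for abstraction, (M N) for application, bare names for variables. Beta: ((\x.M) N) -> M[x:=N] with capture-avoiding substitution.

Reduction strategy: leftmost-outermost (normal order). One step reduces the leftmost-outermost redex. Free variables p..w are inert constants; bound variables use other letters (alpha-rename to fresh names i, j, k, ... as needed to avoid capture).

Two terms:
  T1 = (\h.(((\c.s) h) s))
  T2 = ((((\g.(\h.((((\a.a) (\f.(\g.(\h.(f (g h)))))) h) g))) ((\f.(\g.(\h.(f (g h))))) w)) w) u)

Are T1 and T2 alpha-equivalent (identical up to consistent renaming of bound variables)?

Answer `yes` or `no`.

Answer: no

Derivation:
Term 1: (\h.(((\c.s) h) s))
Term 2: ((((\g.(\h.((((\a.a) (\f.(\g.(\h.(f (g h)))))) h) g))) ((\f.(\g.(\h.(f (g h))))) w)) w) u)
Alpha-equivalence: compare structure up to binder renaming.
Result: False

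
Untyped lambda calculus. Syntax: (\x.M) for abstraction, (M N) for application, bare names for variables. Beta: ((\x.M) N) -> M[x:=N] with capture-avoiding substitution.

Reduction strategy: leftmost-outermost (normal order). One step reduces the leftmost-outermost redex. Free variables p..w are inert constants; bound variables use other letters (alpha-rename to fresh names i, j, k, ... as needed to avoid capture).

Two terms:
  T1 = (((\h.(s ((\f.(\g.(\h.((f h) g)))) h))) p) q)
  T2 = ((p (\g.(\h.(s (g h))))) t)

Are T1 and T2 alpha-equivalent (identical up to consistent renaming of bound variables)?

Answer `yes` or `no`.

Answer: no

Derivation:
Term 1: (((\h.(s ((\f.(\g.(\h.((f h) g)))) h))) p) q)
Term 2: ((p (\g.(\h.(s (g h))))) t)
Alpha-equivalence: compare structure up to binder renaming.
Result: False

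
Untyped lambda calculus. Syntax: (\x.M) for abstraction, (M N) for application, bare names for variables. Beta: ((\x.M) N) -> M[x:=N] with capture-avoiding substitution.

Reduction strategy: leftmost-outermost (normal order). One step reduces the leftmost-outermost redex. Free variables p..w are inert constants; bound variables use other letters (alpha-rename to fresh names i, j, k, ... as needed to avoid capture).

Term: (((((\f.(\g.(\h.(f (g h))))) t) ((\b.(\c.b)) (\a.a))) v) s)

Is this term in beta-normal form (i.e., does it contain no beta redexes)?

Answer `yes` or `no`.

Answer: no

Derivation:
Term: (((((\f.(\g.(\h.(f (g h))))) t) ((\b.(\c.b)) (\a.a))) v) s)
Found 2 beta redex(es).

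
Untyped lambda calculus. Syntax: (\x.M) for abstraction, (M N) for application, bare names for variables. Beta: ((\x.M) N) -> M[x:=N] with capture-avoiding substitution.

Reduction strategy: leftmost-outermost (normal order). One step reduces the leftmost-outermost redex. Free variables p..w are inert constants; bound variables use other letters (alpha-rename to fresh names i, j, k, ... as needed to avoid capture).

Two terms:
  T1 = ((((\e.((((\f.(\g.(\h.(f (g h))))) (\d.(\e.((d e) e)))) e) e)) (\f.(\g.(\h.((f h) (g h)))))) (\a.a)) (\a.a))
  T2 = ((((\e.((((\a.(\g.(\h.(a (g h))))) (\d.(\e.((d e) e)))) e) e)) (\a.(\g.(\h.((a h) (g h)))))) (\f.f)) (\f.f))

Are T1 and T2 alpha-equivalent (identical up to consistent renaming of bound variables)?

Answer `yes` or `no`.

Answer: yes

Derivation:
Term 1: ((((\e.((((\f.(\g.(\h.(f (g h))))) (\d.(\e.((d e) e)))) e) e)) (\f.(\g.(\h.((f h) (g h)))))) (\a.a)) (\a.a))
Term 2: ((((\e.((((\a.(\g.(\h.(a (g h))))) (\d.(\e.((d e) e)))) e) e)) (\a.(\g.(\h.((a h) (g h)))))) (\f.f)) (\f.f))
Alpha-equivalence: compare structure up to binder renaming.
Result: True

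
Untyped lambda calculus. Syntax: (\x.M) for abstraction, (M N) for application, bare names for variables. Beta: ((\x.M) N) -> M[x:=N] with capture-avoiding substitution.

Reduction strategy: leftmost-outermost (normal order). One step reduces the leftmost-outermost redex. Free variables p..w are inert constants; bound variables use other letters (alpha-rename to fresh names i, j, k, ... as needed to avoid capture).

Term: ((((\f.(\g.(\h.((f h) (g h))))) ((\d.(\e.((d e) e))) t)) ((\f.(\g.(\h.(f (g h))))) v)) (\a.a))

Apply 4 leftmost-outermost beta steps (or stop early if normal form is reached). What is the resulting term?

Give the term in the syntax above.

Answer: (((\e.((t e) e)) (\a.a)) (((\f.(\g.(\h.(f (g h))))) v) (\a.a)))

Derivation:
Step 0: ((((\f.(\g.(\h.((f h) (g h))))) ((\d.(\e.((d e) e))) t)) ((\f.(\g.(\h.(f (g h))))) v)) (\a.a))
Step 1: (((\g.(\h.((((\d.(\e.((d e) e))) t) h) (g h)))) ((\f.(\g.(\h.(f (g h))))) v)) (\a.a))
Step 2: ((\h.((((\d.(\e.((d e) e))) t) h) (((\f.(\g.(\h.(f (g h))))) v) h))) (\a.a))
Step 3: ((((\d.(\e.((d e) e))) t) (\a.a)) (((\f.(\g.(\h.(f (g h))))) v) (\a.a)))
Step 4: (((\e.((t e) e)) (\a.a)) (((\f.(\g.(\h.(f (g h))))) v) (\a.a)))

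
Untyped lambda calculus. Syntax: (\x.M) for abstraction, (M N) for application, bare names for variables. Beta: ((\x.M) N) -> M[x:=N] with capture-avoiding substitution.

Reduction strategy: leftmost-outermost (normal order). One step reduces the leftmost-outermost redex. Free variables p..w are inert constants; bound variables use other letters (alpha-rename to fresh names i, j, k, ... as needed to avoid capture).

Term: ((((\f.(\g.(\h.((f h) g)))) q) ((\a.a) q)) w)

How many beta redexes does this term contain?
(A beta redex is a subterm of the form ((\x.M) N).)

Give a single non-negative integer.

Term: ((((\f.(\g.(\h.((f h) g)))) q) ((\a.a) q)) w)
  Redex: ((\f.(\g.(\h.((f h) g)))) q)
  Redex: ((\a.a) q)
Total redexes: 2

Answer: 2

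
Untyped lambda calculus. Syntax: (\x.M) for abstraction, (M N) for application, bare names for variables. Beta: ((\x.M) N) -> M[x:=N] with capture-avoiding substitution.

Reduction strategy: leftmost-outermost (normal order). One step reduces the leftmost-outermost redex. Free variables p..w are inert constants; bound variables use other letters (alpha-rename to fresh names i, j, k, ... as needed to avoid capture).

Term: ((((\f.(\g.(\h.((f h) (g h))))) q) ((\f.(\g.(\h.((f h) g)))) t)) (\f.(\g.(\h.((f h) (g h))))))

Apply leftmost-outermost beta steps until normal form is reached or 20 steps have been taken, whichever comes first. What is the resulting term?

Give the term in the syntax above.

Answer: ((q (\f.(\g.(\h.((f h) (g h)))))) (\h.((t h) (\f.(\g.(\h.((f h) (g h))))))))

Derivation:
Step 0: ((((\f.(\g.(\h.((f h) (g h))))) q) ((\f.(\g.(\h.((f h) g)))) t)) (\f.(\g.(\h.((f h) (g h))))))
Step 1: (((\g.(\h.((q h) (g h)))) ((\f.(\g.(\h.((f h) g)))) t)) (\f.(\g.(\h.((f h) (g h))))))
Step 2: ((\h.((q h) (((\f.(\g.(\h.((f h) g)))) t) h))) (\f.(\g.(\h.((f h) (g h))))))
Step 3: ((q (\f.(\g.(\h.((f h) (g h)))))) (((\f.(\g.(\h.((f h) g)))) t) (\f.(\g.(\h.((f h) (g h)))))))
Step 4: ((q (\f.(\g.(\h.((f h) (g h)))))) ((\g.(\h.((t h) g))) (\f.(\g.(\h.((f h) (g h)))))))
Step 5: ((q (\f.(\g.(\h.((f h) (g h)))))) (\h.((t h) (\f.(\g.(\h.((f h) (g h))))))))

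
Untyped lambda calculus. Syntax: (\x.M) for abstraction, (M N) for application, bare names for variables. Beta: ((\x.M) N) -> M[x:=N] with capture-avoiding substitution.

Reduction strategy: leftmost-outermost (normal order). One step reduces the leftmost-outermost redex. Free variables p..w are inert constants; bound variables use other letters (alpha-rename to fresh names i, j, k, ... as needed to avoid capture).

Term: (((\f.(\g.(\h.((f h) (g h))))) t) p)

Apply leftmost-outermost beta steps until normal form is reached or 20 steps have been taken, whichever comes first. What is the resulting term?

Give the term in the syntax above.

Step 0: (((\f.(\g.(\h.((f h) (g h))))) t) p)
Step 1: ((\g.(\h.((t h) (g h)))) p)
Step 2: (\h.((t h) (p h)))

Answer: (\h.((t h) (p h)))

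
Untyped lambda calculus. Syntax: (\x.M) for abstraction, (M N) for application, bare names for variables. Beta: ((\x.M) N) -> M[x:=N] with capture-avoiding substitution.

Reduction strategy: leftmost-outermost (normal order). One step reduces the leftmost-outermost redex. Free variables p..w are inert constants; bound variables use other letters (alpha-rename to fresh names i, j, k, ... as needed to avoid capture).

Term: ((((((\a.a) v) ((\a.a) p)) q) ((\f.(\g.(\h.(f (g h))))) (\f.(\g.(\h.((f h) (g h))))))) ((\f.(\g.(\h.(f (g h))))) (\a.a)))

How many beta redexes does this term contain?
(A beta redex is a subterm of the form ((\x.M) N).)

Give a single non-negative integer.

Answer: 4

Derivation:
Term: ((((((\a.a) v) ((\a.a) p)) q) ((\f.(\g.(\h.(f (g h))))) (\f.(\g.(\h.((f h) (g h))))))) ((\f.(\g.(\h.(f (g h))))) (\a.a)))
  Redex: ((\a.a) v)
  Redex: ((\a.a) p)
  Redex: ((\f.(\g.(\h.(f (g h))))) (\f.(\g.(\h.((f h) (g h))))))
  Redex: ((\f.(\g.(\h.(f (g h))))) (\a.a))
Total redexes: 4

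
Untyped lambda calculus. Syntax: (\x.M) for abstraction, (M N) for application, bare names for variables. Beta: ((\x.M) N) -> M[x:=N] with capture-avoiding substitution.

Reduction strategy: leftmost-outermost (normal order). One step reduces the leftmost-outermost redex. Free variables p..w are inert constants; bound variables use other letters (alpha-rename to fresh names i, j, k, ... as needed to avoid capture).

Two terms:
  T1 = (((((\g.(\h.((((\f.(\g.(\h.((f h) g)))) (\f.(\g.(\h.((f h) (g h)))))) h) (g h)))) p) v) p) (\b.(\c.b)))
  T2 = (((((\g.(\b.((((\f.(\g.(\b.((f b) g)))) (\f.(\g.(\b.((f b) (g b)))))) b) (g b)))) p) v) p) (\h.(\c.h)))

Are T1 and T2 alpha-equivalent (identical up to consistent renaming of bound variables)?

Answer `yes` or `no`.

Term 1: (((((\g.(\h.((((\f.(\g.(\h.((f h) g)))) (\f.(\g.(\h.((f h) (g h)))))) h) (g h)))) p) v) p) (\b.(\c.b)))
Term 2: (((((\g.(\b.((((\f.(\g.(\b.((f b) g)))) (\f.(\g.(\b.((f b) (g b)))))) b) (g b)))) p) v) p) (\h.(\c.h)))
Alpha-equivalence: compare structure up to binder renaming.
Result: True

Answer: yes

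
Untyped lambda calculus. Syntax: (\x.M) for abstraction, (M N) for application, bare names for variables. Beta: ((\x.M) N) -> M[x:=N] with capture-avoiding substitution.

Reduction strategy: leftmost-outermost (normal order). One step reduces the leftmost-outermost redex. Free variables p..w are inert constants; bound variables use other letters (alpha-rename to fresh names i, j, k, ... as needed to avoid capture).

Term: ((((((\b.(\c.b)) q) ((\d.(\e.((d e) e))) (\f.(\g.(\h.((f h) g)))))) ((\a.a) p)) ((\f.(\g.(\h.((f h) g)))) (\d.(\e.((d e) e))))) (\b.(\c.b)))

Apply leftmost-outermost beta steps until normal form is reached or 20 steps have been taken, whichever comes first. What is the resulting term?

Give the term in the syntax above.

Answer: (((q p) (\g.(\h.((h g) g)))) (\b.(\c.b)))

Derivation:
Step 0: ((((((\b.(\c.b)) q) ((\d.(\e.((d e) e))) (\f.(\g.(\h.((f h) g)))))) ((\a.a) p)) ((\f.(\g.(\h.((f h) g)))) (\d.(\e.((d e) e))))) (\b.(\c.b)))
Step 1: (((((\c.q) ((\d.(\e.((d e) e))) (\f.(\g.(\h.((f h) g)))))) ((\a.a) p)) ((\f.(\g.(\h.((f h) g)))) (\d.(\e.((d e) e))))) (\b.(\c.b)))
Step 2: (((q ((\a.a) p)) ((\f.(\g.(\h.((f h) g)))) (\d.(\e.((d e) e))))) (\b.(\c.b)))
Step 3: (((q p) ((\f.(\g.(\h.((f h) g)))) (\d.(\e.((d e) e))))) (\b.(\c.b)))
Step 4: (((q p) (\g.(\h.(((\d.(\e.((d e) e))) h) g)))) (\b.(\c.b)))
Step 5: (((q p) (\g.(\h.((\e.((h e) e)) g)))) (\b.(\c.b)))
Step 6: (((q p) (\g.(\h.((h g) g)))) (\b.(\c.b)))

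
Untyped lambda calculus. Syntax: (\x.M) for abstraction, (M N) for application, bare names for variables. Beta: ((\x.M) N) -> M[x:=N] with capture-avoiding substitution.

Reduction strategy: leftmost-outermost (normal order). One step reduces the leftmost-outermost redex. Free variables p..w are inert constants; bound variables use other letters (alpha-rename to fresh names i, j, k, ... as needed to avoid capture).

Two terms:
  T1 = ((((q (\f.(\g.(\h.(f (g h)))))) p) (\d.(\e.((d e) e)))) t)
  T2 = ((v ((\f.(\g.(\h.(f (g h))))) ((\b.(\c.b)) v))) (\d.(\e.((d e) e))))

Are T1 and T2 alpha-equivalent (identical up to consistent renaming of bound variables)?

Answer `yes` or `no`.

Answer: no

Derivation:
Term 1: ((((q (\f.(\g.(\h.(f (g h)))))) p) (\d.(\e.((d e) e)))) t)
Term 2: ((v ((\f.(\g.(\h.(f (g h))))) ((\b.(\c.b)) v))) (\d.(\e.((d e) e))))
Alpha-equivalence: compare structure up to binder renaming.
Result: False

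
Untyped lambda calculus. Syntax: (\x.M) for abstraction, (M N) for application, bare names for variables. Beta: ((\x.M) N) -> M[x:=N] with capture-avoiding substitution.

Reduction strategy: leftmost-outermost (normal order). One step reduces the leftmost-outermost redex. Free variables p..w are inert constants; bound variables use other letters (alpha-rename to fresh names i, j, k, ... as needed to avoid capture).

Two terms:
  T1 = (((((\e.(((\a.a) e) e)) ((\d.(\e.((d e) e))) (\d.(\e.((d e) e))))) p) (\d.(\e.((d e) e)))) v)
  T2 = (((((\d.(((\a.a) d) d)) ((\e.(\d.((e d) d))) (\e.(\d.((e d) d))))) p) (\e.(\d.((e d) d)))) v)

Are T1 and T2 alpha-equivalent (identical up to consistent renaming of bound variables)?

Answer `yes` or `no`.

Term 1: (((((\e.(((\a.a) e) e)) ((\d.(\e.((d e) e))) (\d.(\e.((d e) e))))) p) (\d.(\e.((d e) e)))) v)
Term 2: (((((\d.(((\a.a) d) d)) ((\e.(\d.((e d) d))) (\e.(\d.((e d) d))))) p) (\e.(\d.((e d) d)))) v)
Alpha-equivalence: compare structure up to binder renaming.
Result: True

Answer: yes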